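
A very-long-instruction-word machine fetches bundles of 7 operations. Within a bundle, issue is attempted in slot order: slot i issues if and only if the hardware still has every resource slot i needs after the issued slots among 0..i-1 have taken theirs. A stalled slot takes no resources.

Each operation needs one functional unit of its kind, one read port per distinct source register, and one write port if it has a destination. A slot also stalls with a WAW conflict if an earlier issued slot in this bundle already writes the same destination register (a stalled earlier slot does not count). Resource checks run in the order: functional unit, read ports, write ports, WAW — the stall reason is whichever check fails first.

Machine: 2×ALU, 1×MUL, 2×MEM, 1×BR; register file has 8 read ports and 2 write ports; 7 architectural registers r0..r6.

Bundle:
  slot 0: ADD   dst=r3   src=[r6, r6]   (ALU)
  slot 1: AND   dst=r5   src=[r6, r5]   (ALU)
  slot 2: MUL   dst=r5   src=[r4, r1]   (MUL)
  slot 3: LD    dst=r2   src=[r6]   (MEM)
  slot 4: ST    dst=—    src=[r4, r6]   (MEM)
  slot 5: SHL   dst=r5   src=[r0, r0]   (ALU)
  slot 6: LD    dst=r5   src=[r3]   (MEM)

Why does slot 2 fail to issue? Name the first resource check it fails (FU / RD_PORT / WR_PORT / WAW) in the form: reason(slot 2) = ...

  0. ALU→r3 ⇒ go  {1A/1Mu/2Ld/1B | 7r 1w}
  1. ALU→r5 ⇒ go  {0A/1Mu/2Ld/1B | 5r 0w}
  2. MUL→r5 ⇒ no(WR_PORT)  {0A/1Mu/2Ld/1B | 5r 0w}
  3. MEM→r2 ⇒ no(WR_PORT)  {0A/1Mu/2Ld/1B | 5r 0w}
  4. MEM ⇒ go  {0A/1Mu/1Ld/1B | 3r 0w}
  5. ALU→r5 ⇒ no(FU)  {0A/1Mu/1Ld/1B | 3r 0w}
  6. MEM→r5 ⇒ no(WR_PORT)  {0A/1Mu/1Ld/1B | 3r 0w}

reason(slot 2) = WR_PORT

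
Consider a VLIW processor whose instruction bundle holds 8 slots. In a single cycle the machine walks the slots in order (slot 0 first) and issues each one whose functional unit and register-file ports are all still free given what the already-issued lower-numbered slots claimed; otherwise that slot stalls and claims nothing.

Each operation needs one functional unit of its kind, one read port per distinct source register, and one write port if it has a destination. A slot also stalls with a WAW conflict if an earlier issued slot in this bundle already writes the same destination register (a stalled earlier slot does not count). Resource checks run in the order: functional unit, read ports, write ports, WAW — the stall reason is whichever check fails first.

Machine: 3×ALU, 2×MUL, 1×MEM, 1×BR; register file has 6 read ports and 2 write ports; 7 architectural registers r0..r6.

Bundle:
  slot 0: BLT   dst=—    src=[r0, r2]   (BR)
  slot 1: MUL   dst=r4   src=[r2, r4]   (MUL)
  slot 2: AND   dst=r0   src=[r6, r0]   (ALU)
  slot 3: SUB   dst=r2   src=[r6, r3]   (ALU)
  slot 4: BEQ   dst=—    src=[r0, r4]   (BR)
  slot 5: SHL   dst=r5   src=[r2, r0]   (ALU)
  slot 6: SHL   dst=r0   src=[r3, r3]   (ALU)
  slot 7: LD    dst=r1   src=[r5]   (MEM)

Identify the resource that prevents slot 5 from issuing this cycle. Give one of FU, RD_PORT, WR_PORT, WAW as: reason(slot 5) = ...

reason(slot 5) = RD_PORT

#0 BR src=r0,r2 dispatched  <A:3 Mu:2 Ld:1 B:0 rd:4 wr:2>
#1 MUL src=r2,r4 dispatched  <A:3 Mu:1 Ld:1 B:0 rd:2 wr:1>
#2 ALU src=r6,r0 dispatched  <A:2 Mu:1 Ld:1 B:0 rd:0 wr:0>
#3 ALU src=r6,r3 held:RD_PORT  <A:2 Mu:1 Ld:1 B:0 rd:0 wr:0>
#4 BR src=r0,r4 held:FU  <A:2 Mu:1 Ld:1 B:0 rd:0 wr:0>
#5 ALU src=r2,r0 held:RD_PORT  <A:2 Mu:1 Ld:1 B:0 rd:0 wr:0>
#6 ALU src=r3,r3 held:RD_PORT  <A:2 Mu:1 Ld:1 B:0 rd:0 wr:0>
#7 MEM src=r5 held:RD_PORT  <A:2 Mu:1 Ld:1 B:0 rd:0 wr:0>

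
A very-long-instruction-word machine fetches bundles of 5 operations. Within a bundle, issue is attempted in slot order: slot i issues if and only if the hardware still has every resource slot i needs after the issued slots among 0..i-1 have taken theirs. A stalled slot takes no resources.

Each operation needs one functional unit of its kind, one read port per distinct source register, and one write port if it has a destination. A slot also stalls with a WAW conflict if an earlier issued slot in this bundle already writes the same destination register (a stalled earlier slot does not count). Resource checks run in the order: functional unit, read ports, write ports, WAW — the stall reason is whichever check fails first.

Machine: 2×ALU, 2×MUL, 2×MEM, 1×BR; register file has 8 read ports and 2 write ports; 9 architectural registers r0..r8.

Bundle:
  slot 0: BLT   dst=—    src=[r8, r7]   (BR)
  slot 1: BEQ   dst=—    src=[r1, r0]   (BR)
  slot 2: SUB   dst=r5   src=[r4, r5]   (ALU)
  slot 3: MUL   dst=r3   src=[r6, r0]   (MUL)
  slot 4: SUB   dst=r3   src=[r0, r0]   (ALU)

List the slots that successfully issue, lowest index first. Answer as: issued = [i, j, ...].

(0) want 1×BR +2rd +0wr — yes → AL2|MU2|ME2|BR0|rd6|wr2
(1) want 1×BR +2rd +0wr — FU → AL2|MU2|ME2|BR0|rd6|wr2
(2) want 1×ALU +2rd +1wr — yes → AL1|MU2|ME2|BR0|rd4|wr1
(3) want 1×MUL +2rd +1wr — yes → AL1|MU1|ME2|BR0|rd2|wr0
(4) want 1×ALU +1rd +1wr — WR_PORT → AL1|MU1|ME2|BR0|rd2|wr0

issued = [0, 2, 3]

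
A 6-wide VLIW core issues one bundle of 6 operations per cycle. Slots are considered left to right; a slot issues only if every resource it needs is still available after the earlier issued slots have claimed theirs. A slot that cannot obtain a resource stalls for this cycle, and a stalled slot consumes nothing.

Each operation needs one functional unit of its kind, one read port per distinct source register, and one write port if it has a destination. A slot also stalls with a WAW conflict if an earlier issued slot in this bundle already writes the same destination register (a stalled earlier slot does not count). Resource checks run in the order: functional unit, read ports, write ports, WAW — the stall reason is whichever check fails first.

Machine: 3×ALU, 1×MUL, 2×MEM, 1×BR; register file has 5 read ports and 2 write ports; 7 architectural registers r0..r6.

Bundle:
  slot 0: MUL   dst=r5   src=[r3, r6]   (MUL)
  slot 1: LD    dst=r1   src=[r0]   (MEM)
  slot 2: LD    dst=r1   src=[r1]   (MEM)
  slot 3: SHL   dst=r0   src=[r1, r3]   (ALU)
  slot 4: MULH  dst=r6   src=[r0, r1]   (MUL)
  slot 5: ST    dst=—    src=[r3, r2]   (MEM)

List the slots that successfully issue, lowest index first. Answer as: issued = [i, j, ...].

issued = [0, 1, 5]

slot 0 (MUL): ISSUE — free A3,Mu0,Ld2,B1 rp3 wp1
slot 1 (MEM): ISSUE — free A3,Mu0,Ld1,B1 rp2 wp0
slot 2 (MEM): stall WR_PORT — free A3,Mu0,Ld1,B1 rp2 wp0
slot 3 (ALU): stall WR_PORT — free A3,Mu0,Ld1,B1 rp2 wp0
slot 4 (MUL): stall FU — free A3,Mu0,Ld1,B1 rp2 wp0
slot 5 (MEM): ISSUE — free A3,Mu0,Ld0,B1 rp0 wp0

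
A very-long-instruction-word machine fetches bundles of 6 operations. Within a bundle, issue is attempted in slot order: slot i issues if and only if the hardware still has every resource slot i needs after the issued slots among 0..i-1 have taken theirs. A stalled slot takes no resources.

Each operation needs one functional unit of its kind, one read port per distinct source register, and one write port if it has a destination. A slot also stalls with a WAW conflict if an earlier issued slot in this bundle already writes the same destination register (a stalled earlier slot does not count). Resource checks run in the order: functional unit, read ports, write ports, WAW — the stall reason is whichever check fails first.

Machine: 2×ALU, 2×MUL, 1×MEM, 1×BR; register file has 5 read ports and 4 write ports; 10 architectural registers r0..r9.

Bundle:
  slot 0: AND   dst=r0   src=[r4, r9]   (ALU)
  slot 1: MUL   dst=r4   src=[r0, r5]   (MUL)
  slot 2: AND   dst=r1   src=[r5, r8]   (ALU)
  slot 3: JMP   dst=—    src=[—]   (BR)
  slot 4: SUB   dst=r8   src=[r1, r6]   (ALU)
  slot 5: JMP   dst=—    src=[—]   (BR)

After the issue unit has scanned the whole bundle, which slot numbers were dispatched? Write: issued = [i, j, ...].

issued = [0, 1, 3]

(0) want 1×ALU +2rd +1wr — yes → AL1|MU2|ME1|BR1|rd3|wr3
(1) want 1×MUL +2rd +1wr — yes → AL1|MU1|ME1|BR1|rd1|wr2
(2) want 1×ALU +2rd +1wr — RD_PORT → AL1|MU1|ME1|BR1|rd1|wr2
(3) want 1×BR +0rd +0wr — yes → AL1|MU1|ME1|BR0|rd1|wr2
(4) want 1×ALU +2rd +1wr — RD_PORT → AL1|MU1|ME1|BR0|rd1|wr2
(5) want 1×BR +0rd +0wr — FU → AL1|MU1|ME1|BR0|rd1|wr2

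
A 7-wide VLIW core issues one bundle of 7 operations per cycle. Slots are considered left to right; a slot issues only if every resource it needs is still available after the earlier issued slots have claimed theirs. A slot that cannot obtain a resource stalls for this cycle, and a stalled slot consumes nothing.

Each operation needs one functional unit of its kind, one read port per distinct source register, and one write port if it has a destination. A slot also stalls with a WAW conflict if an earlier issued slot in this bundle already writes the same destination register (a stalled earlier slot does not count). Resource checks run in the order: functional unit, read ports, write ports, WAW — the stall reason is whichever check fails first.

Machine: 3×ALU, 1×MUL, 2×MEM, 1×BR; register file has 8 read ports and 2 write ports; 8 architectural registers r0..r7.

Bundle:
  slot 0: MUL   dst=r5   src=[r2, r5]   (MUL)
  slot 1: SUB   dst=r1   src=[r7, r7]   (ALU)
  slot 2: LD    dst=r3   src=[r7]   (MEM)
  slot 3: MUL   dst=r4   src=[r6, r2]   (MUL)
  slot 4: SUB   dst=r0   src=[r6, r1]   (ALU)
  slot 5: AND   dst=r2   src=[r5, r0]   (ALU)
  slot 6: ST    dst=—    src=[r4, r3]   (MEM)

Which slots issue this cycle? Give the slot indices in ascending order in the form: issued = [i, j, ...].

(0) want 1×MUL +2rd +1wr — yes → AL3|MU0|ME2|BR1|rd6|wr1
(1) want 1×ALU +1rd +1wr — yes → AL2|MU0|ME2|BR1|rd5|wr0
(2) want 1×MEM +1rd +1wr — WR_PORT → AL2|MU0|ME2|BR1|rd5|wr0
(3) want 1×MUL +2rd +1wr — FU → AL2|MU0|ME2|BR1|rd5|wr0
(4) want 1×ALU +2rd +1wr — WR_PORT → AL2|MU0|ME2|BR1|rd5|wr0
(5) want 1×ALU +2rd +1wr — WR_PORT → AL2|MU0|ME2|BR1|rd5|wr0
(6) want 1×MEM +2rd +0wr — yes → AL2|MU0|ME1|BR1|rd3|wr0

issued = [0, 1, 6]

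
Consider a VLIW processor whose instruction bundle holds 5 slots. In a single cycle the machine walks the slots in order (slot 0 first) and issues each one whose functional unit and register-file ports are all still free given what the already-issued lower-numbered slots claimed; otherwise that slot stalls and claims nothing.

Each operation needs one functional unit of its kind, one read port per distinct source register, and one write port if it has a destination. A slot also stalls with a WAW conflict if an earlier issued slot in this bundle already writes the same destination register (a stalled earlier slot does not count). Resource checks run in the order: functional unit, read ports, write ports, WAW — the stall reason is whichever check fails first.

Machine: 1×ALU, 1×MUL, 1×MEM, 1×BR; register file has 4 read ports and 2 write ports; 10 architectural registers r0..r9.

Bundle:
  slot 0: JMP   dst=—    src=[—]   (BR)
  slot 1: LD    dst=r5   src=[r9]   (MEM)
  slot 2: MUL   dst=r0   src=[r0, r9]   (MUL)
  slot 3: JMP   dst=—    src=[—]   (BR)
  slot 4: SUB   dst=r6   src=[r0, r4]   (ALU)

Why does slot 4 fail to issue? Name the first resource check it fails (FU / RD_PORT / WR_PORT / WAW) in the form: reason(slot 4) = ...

slot 0 (BR): ISSUE — free A1,Mu1,Ld1,B0 rp4 wp2
slot 1 (MEM): ISSUE — free A1,Mu1,Ld0,B0 rp3 wp1
slot 2 (MUL): ISSUE — free A1,Mu0,Ld0,B0 rp1 wp0
slot 3 (BR): stall FU — free A1,Mu0,Ld0,B0 rp1 wp0
slot 4 (ALU): stall RD_PORT — free A1,Mu0,Ld0,B0 rp1 wp0

reason(slot 4) = RD_PORT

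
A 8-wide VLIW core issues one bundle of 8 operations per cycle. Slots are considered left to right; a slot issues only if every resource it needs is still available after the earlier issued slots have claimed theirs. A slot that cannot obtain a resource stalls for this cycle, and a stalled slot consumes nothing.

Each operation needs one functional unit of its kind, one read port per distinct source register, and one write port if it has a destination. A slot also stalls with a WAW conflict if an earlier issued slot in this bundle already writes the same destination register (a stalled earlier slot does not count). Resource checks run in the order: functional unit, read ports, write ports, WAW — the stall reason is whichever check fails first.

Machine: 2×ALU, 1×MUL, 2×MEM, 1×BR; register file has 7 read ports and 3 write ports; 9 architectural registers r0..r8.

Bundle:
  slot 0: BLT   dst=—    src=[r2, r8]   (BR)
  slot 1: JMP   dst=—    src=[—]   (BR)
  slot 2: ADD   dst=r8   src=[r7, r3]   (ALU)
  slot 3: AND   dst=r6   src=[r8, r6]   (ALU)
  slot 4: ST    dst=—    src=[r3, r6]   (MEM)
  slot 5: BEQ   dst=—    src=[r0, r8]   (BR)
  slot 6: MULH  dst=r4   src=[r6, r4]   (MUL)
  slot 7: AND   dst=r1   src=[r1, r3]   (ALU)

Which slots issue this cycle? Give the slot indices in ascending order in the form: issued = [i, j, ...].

issued = [0, 2, 3]

  0. BR ⇒ go  {2A/1Mu/2Ld/0B | 5r 3w}
  1. BR ⇒ no(FU)  {2A/1Mu/2Ld/0B | 5r 3w}
  2. ALU→r8 ⇒ go  {1A/1Mu/2Ld/0B | 3r 2w}
  3. ALU→r6 ⇒ go  {0A/1Mu/2Ld/0B | 1r 1w}
  4. MEM ⇒ no(RD_PORT)  {0A/1Mu/2Ld/0B | 1r 1w}
  5. BR ⇒ no(FU)  {0A/1Mu/2Ld/0B | 1r 1w}
  6. MUL→r4 ⇒ no(RD_PORT)  {0A/1Mu/2Ld/0B | 1r 1w}
  7. ALU→r1 ⇒ no(FU)  {0A/1Mu/2Ld/0B | 1r 1w}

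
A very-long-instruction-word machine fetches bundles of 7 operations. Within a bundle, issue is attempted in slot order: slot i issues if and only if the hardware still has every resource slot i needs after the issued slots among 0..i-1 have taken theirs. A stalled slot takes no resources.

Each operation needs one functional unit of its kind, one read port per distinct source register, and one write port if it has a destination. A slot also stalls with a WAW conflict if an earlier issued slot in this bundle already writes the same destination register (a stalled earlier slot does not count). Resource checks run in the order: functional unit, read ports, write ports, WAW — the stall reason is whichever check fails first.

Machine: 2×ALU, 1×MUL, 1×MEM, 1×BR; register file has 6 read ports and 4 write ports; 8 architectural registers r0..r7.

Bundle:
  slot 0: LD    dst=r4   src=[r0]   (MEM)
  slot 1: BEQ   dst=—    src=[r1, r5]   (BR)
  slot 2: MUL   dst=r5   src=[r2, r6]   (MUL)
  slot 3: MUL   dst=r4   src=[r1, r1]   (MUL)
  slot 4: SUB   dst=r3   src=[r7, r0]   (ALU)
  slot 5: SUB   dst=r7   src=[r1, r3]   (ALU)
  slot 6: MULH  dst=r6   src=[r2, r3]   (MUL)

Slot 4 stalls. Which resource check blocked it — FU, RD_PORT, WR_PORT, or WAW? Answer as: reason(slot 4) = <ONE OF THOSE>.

reason(slot 4) = RD_PORT

(0) want 1×MEM +1rd +1wr — yes → AL2|MU1|ME0|BR1|rd5|wr3
(1) want 1×BR +2rd +0wr — yes → AL2|MU1|ME0|BR0|rd3|wr3
(2) want 1×MUL +2rd +1wr — yes → AL2|MU0|ME0|BR0|rd1|wr2
(3) want 1×MUL +1rd +1wr — FU → AL2|MU0|ME0|BR0|rd1|wr2
(4) want 1×ALU +2rd +1wr — RD_PORT → AL2|MU0|ME0|BR0|rd1|wr2
(5) want 1×ALU +2rd +1wr — RD_PORT → AL2|MU0|ME0|BR0|rd1|wr2
(6) want 1×MUL +2rd +1wr — FU → AL2|MU0|ME0|BR0|rd1|wr2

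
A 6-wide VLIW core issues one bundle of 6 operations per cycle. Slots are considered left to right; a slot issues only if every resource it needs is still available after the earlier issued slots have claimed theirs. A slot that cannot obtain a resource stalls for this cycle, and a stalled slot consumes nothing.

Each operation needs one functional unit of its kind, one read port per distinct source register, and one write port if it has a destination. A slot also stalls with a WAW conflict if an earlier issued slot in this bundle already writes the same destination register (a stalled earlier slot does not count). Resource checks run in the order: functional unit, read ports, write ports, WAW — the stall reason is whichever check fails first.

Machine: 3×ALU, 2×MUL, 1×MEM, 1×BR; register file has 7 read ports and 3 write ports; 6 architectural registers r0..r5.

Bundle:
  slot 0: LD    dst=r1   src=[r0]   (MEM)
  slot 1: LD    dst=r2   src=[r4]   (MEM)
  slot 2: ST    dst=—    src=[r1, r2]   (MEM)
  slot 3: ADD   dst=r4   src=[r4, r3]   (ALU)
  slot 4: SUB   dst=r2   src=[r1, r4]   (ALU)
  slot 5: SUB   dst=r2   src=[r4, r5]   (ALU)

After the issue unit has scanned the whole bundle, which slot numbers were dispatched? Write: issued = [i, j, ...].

[0] MEM needs rd=1 wr=1: ok; after: ALU=3 MUL=2 MEM=0 BR=1, R=6, W=2
[1] MEM needs rd=1 wr=1: FU; after: ALU=3 MUL=2 MEM=0 BR=1, R=6, W=2
[2] MEM needs rd=2 wr=0: FU; after: ALU=3 MUL=2 MEM=0 BR=1, R=6, W=2
[3] ALU needs rd=2 wr=1: ok; after: ALU=2 MUL=2 MEM=0 BR=1, R=4, W=1
[4] ALU needs rd=2 wr=1: ok; after: ALU=1 MUL=2 MEM=0 BR=1, R=2, W=0
[5] ALU needs rd=2 wr=1: WR_PORT; after: ALU=1 MUL=2 MEM=0 BR=1, R=2, W=0

issued = [0, 3, 4]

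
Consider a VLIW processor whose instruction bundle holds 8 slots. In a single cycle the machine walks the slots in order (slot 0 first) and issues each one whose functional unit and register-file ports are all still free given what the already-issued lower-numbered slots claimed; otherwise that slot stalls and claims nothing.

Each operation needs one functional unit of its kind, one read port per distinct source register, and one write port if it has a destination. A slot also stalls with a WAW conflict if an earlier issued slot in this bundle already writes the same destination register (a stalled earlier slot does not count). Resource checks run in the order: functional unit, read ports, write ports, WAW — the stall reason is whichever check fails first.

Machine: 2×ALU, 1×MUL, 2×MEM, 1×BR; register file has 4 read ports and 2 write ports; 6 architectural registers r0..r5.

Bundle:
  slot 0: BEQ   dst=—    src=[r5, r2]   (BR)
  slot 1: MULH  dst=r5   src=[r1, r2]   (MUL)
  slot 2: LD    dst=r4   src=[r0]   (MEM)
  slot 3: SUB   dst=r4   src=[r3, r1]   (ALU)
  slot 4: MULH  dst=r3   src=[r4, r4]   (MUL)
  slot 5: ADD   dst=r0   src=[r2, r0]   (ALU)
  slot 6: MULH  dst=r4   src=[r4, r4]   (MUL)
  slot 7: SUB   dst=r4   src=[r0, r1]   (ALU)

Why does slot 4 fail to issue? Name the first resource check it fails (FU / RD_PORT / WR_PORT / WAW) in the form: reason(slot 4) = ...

reason(slot 4) = FU

  0. BR ⇒ go  {2A/1Mu/2Ld/0B | 2r 2w}
  1. MUL→r5 ⇒ go  {2A/0Mu/2Ld/0B | 0r 1w}
  2. MEM→r4 ⇒ no(RD_PORT)  {2A/0Mu/2Ld/0B | 0r 1w}
  3. ALU→r4 ⇒ no(RD_PORT)  {2A/0Mu/2Ld/0B | 0r 1w}
  4. MUL→r3 ⇒ no(FU)  {2A/0Mu/2Ld/0B | 0r 1w}
  5. ALU→r0 ⇒ no(RD_PORT)  {2A/0Mu/2Ld/0B | 0r 1w}
  6. MUL→r4 ⇒ no(FU)  {2A/0Mu/2Ld/0B | 0r 1w}
  7. ALU→r4 ⇒ no(RD_PORT)  {2A/0Mu/2Ld/0B | 0r 1w}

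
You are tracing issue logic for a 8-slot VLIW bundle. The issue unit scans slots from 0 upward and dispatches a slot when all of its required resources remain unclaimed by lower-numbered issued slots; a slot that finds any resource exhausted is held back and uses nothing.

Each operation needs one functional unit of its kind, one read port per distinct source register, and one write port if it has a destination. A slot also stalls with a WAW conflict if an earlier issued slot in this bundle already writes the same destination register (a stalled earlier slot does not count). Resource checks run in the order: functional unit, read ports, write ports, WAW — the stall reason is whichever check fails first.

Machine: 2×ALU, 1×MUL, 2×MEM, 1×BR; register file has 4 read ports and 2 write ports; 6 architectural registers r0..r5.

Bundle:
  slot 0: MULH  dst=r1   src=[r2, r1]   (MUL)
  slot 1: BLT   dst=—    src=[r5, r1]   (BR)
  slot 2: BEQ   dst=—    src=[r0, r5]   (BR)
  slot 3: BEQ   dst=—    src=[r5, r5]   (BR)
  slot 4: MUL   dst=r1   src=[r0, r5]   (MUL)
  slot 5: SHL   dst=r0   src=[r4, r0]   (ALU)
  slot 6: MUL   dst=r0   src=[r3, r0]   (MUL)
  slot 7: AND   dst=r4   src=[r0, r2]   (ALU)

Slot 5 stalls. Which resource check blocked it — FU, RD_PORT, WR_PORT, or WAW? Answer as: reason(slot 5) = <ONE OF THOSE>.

reason(slot 5) = RD_PORT

[0] MUL needs rd=2 wr=1: ok; after: ALU=2 MUL=0 MEM=2 BR=1, R=2, W=1
[1] BR needs rd=2 wr=0: ok; after: ALU=2 MUL=0 MEM=2 BR=0, R=0, W=1
[2] BR needs rd=2 wr=0: FU; after: ALU=2 MUL=0 MEM=2 BR=0, R=0, W=1
[3] BR needs rd=1 wr=0: FU; after: ALU=2 MUL=0 MEM=2 BR=0, R=0, W=1
[4] MUL needs rd=2 wr=1: FU; after: ALU=2 MUL=0 MEM=2 BR=0, R=0, W=1
[5] ALU needs rd=2 wr=1: RD_PORT; after: ALU=2 MUL=0 MEM=2 BR=0, R=0, W=1
[6] MUL needs rd=2 wr=1: FU; after: ALU=2 MUL=0 MEM=2 BR=0, R=0, W=1
[7] ALU needs rd=2 wr=1: RD_PORT; after: ALU=2 MUL=0 MEM=2 BR=0, R=0, W=1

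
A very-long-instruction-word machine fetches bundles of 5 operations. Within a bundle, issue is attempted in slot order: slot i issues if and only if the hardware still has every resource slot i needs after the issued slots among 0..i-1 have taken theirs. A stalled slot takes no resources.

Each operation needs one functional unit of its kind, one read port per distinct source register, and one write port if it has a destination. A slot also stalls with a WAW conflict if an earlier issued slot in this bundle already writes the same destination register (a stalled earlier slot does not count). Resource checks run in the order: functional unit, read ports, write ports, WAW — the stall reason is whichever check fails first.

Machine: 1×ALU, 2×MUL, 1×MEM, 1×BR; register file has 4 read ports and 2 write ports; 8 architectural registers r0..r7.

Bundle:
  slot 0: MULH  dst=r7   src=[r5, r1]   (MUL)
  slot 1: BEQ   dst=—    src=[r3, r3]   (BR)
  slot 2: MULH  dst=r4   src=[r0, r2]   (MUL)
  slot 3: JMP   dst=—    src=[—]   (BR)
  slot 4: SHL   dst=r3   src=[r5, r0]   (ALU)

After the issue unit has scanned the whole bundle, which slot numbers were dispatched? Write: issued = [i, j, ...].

slot 0 (MUL): ISSUE — free A1,Mu1,Ld1,B1 rp2 wp1
slot 1 (BR): ISSUE — free A1,Mu1,Ld1,B0 rp1 wp1
slot 2 (MUL): stall RD_PORT — free A1,Mu1,Ld1,B0 rp1 wp1
slot 3 (BR): stall FU — free A1,Mu1,Ld1,B0 rp1 wp1
slot 4 (ALU): stall RD_PORT — free A1,Mu1,Ld1,B0 rp1 wp1

issued = [0, 1]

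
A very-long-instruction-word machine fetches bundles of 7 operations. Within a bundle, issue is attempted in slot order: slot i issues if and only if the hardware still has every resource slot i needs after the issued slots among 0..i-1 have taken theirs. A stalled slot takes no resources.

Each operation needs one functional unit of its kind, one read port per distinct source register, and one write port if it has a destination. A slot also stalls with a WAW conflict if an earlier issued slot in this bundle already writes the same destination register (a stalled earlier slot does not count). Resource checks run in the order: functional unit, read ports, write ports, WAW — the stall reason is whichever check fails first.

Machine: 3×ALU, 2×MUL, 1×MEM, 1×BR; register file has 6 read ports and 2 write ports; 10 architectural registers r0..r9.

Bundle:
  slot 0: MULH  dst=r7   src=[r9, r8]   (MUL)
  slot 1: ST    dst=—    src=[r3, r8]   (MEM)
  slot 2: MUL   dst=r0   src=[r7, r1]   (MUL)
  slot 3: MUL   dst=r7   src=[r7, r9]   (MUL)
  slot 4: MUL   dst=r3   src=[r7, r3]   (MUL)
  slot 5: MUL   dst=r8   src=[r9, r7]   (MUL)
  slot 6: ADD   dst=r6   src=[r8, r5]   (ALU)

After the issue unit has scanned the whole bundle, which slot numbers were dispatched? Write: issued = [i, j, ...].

(0) want 1×MUL +2rd +1wr — yes → AL3|MU1|ME1|BR1|rd4|wr1
(1) want 1×MEM +2rd +0wr — yes → AL3|MU1|ME0|BR1|rd2|wr1
(2) want 1×MUL +2rd +1wr — yes → AL3|MU0|ME0|BR1|rd0|wr0
(3) want 1×MUL +2rd +1wr — FU → AL3|MU0|ME0|BR1|rd0|wr0
(4) want 1×MUL +2rd +1wr — FU → AL3|MU0|ME0|BR1|rd0|wr0
(5) want 1×MUL +2rd +1wr — FU → AL3|MU0|ME0|BR1|rd0|wr0
(6) want 1×ALU +2rd +1wr — RD_PORT → AL3|MU0|ME0|BR1|rd0|wr0

issued = [0, 1, 2]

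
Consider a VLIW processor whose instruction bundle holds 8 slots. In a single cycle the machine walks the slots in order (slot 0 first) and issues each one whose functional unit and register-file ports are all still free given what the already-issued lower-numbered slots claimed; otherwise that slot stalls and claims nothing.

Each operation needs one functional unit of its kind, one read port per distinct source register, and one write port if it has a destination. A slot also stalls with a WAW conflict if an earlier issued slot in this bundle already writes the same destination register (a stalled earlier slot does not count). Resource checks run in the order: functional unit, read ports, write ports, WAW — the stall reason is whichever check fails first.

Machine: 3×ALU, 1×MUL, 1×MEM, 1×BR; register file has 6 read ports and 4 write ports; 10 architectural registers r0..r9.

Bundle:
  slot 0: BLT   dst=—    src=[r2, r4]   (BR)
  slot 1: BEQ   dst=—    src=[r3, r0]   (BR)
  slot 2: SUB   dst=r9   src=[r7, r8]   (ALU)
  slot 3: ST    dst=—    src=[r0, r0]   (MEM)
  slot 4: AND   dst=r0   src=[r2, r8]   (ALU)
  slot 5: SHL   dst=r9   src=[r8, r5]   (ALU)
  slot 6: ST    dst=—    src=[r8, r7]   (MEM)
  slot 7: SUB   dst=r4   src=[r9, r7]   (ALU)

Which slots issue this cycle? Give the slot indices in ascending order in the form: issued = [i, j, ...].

  0. BR ⇒ go  {3A/1Mu/1Ld/0B | 4r 4w}
  1. BR ⇒ no(FU)  {3A/1Mu/1Ld/0B | 4r 4w}
  2. ALU→r9 ⇒ go  {2A/1Mu/1Ld/0B | 2r 3w}
  3. MEM ⇒ go  {2A/1Mu/0Ld/0B | 1r 3w}
  4. ALU→r0 ⇒ no(RD_PORT)  {2A/1Mu/0Ld/0B | 1r 3w}
  5. ALU→r9 ⇒ no(RD_PORT)  {2A/1Mu/0Ld/0B | 1r 3w}
  6. MEM ⇒ no(FU)  {2A/1Mu/0Ld/0B | 1r 3w}
  7. ALU→r4 ⇒ no(RD_PORT)  {2A/1Mu/0Ld/0B | 1r 3w}

issued = [0, 2, 3]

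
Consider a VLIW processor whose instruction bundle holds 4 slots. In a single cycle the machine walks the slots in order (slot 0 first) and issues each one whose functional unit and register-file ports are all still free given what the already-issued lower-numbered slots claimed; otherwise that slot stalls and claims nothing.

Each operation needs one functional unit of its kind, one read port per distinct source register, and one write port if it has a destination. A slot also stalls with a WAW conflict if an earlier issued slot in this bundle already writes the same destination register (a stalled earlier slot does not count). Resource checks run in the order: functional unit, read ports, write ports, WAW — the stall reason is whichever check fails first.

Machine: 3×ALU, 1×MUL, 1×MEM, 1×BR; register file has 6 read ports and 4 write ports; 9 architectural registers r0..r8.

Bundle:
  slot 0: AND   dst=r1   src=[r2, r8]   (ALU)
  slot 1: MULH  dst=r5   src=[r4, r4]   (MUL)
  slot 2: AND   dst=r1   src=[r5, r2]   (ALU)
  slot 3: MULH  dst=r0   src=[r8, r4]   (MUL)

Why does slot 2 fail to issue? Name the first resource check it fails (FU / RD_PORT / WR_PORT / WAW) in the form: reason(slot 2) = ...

reason(slot 2) = WAW

slot 0 (ALU): ISSUE — free A2,Mu1,Ld1,B1 rp4 wp3
slot 1 (MUL): ISSUE — free A2,Mu0,Ld1,B1 rp3 wp2
slot 2 (ALU): stall WAW — free A2,Mu0,Ld1,B1 rp3 wp2
slot 3 (MUL): stall FU — free A2,Mu0,Ld1,B1 rp3 wp2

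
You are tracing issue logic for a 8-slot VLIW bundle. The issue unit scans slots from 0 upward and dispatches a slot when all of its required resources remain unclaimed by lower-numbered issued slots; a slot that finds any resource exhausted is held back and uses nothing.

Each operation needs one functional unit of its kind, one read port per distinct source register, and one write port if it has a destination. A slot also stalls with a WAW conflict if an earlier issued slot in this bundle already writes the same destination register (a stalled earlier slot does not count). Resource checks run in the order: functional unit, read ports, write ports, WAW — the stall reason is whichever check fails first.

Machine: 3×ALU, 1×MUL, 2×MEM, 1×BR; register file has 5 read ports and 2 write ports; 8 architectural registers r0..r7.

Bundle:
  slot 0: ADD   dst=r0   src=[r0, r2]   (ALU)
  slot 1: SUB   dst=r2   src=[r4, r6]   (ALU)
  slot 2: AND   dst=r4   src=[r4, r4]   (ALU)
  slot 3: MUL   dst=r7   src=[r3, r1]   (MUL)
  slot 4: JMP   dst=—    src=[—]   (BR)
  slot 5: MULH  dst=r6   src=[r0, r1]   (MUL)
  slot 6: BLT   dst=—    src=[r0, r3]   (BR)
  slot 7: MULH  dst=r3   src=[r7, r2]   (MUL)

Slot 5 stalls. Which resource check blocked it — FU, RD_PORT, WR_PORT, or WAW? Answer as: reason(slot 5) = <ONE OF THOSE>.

  0. ALU→r0 ⇒ go  {2A/1Mu/2Ld/1B | 3r 1w}
  1. ALU→r2 ⇒ go  {1A/1Mu/2Ld/1B | 1r 0w}
  2. ALU→r4 ⇒ no(WR_PORT)  {1A/1Mu/2Ld/1B | 1r 0w}
  3. MUL→r7 ⇒ no(RD_PORT)  {1A/1Mu/2Ld/1B | 1r 0w}
  4. BR ⇒ go  {1A/1Mu/2Ld/0B | 1r 0w}
  5. MUL→r6 ⇒ no(RD_PORT)  {1A/1Mu/2Ld/0B | 1r 0w}
  6. BR ⇒ no(FU)  {1A/1Mu/2Ld/0B | 1r 0w}
  7. MUL→r3 ⇒ no(RD_PORT)  {1A/1Mu/2Ld/0B | 1r 0w}

reason(slot 5) = RD_PORT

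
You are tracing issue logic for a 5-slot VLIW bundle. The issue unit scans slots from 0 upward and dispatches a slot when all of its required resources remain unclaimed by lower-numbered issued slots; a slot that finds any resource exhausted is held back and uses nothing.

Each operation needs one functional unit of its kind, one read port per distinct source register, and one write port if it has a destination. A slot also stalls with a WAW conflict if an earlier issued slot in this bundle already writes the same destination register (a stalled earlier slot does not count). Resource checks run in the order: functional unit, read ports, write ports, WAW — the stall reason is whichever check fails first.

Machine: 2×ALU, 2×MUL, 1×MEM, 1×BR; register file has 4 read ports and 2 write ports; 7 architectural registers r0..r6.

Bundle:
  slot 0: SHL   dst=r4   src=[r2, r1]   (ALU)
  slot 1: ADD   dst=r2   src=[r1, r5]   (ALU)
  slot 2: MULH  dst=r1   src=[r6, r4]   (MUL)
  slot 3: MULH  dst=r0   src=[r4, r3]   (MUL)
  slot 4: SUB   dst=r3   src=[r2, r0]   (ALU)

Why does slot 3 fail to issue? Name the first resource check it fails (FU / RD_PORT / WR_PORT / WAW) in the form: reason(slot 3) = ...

slot 0 (ALU): ISSUE — free A1,Mu2,Ld1,B1 rp2 wp1
slot 1 (ALU): ISSUE — free A0,Mu2,Ld1,B1 rp0 wp0
slot 2 (MUL): stall RD_PORT — free A0,Mu2,Ld1,B1 rp0 wp0
slot 3 (MUL): stall RD_PORT — free A0,Mu2,Ld1,B1 rp0 wp0
slot 4 (ALU): stall FU — free A0,Mu2,Ld1,B1 rp0 wp0

reason(slot 3) = RD_PORT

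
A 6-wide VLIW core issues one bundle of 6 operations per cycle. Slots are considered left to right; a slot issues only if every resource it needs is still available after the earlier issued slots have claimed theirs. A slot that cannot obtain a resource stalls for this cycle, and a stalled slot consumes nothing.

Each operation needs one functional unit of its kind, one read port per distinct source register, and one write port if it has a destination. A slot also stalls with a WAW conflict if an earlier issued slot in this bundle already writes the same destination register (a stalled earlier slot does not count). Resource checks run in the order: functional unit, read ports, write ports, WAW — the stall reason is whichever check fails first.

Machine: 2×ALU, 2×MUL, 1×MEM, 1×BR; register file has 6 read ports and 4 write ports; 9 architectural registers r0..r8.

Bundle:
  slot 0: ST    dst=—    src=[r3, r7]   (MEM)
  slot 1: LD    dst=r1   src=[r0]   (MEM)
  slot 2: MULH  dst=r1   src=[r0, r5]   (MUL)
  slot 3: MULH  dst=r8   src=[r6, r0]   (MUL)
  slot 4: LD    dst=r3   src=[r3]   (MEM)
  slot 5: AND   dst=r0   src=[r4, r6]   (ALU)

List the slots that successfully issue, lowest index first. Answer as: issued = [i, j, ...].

issued = [0, 2, 3]

#0 MEM src=r3,r7 dispatched  <A:2 Mu:2 Ld:0 B:1 rd:4 wr:4>
#1 MEM src=r0 held:FU  <A:2 Mu:2 Ld:0 B:1 rd:4 wr:4>
#2 MUL src=r0,r5 dispatched  <A:2 Mu:1 Ld:0 B:1 rd:2 wr:3>
#3 MUL src=r6,r0 dispatched  <A:2 Mu:0 Ld:0 B:1 rd:0 wr:2>
#4 MEM src=r3 held:FU  <A:2 Mu:0 Ld:0 B:1 rd:0 wr:2>
#5 ALU src=r4,r6 held:RD_PORT  <A:2 Mu:0 Ld:0 B:1 rd:0 wr:2>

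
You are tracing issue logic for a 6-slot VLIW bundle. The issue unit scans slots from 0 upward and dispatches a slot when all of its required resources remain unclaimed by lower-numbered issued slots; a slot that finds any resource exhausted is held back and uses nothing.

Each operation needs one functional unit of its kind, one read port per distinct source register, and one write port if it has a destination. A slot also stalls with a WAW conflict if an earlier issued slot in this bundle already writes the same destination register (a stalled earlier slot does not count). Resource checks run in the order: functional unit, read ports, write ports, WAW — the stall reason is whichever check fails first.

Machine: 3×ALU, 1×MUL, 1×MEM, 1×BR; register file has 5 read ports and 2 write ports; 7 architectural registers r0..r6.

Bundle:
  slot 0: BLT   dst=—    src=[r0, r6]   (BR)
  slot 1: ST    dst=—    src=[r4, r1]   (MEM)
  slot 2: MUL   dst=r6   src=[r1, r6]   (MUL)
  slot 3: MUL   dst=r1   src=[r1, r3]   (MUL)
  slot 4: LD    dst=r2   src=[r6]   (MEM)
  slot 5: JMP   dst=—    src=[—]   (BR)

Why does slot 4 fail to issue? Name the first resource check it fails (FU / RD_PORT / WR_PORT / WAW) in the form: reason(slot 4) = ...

slot 0 (BR): ISSUE — free A3,Mu1,Ld1,B0 rp3 wp2
slot 1 (MEM): ISSUE — free A3,Mu1,Ld0,B0 rp1 wp2
slot 2 (MUL): stall RD_PORT — free A3,Mu1,Ld0,B0 rp1 wp2
slot 3 (MUL): stall RD_PORT — free A3,Mu1,Ld0,B0 rp1 wp2
slot 4 (MEM): stall FU — free A3,Mu1,Ld0,B0 rp1 wp2
slot 5 (BR): stall FU — free A3,Mu1,Ld0,B0 rp1 wp2

reason(slot 4) = FU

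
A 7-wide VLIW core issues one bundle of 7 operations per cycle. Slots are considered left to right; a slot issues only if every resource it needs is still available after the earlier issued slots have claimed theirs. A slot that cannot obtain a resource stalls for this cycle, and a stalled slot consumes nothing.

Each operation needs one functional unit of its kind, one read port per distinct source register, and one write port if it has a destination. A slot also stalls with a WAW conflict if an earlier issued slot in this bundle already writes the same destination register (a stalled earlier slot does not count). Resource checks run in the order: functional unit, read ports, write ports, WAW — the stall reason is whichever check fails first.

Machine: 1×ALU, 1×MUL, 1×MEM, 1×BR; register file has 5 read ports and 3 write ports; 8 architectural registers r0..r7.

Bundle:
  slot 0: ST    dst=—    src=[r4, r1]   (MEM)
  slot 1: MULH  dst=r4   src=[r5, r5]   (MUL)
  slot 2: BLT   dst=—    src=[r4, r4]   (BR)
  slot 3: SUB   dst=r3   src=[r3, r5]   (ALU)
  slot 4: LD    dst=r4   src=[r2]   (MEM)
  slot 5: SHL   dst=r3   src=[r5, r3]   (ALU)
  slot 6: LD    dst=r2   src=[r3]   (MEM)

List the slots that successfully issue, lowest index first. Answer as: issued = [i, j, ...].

issued = [0, 1, 2]

(0) want 1×MEM +2rd +0wr — yes → AL1|MU1|ME0|BR1|rd3|wr3
(1) want 1×MUL +1rd +1wr — yes → AL1|MU0|ME0|BR1|rd2|wr2
(2) want 1×BR +1rd +0wr — yes → AL1|MU0|ME0|BR0|rd1|wr2
(3) want 1×ALU +2rd +1wr — RD_PORT → AL1|MU0|ME0|BR0|rd1|wr2
(4) want 1×MEM +1rd +1wr — FU → AL1|MU0|ME0|BR0|rd1|wr2
(5) want 1×ALU +2rd +1wr — RD_PORT → AL1|MU0|ME0|BR0|rd1|wr2
(6) want 1×MEM +1rd +1wr — FU → AL1|MU0|ME0|BR0|rd1|wr2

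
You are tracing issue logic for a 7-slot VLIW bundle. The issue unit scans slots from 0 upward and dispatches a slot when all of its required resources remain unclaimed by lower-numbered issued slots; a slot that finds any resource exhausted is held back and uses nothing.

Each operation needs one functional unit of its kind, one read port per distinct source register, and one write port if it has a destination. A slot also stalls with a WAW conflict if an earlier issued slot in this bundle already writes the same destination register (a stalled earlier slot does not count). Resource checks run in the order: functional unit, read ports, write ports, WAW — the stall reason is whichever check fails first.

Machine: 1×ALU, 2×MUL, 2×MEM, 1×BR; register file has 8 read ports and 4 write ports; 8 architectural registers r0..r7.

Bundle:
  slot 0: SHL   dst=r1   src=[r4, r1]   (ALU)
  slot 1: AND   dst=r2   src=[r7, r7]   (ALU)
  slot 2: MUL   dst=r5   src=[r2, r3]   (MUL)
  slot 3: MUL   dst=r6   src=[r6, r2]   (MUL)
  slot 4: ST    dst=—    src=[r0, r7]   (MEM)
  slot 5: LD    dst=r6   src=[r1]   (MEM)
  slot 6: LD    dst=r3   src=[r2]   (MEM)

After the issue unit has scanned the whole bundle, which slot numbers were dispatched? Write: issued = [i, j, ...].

issued = [0, 2, 3, 4]

slot 0 (ALU): ISSUE — free A0,Mu2,Ld2,B1 rp6 wp3
slot 1 (ALU): stall FU — free A0,Mu2,Ld2,B1 rp6 wp3
slot 2 (MUL): ISSUE — free A0,Mu1,Ld2,B1 rp4 wp2
slot 3 (MUL): ISSUE — free A0,Mu0,Ld2,B1 rp2 wp1
slot 4 (MEM): ISSUE — free A0,Mu0,Ld1,B1 rp0 wp1
slot 5 (MEM): stall RD_PORT — free A0,Mu0,Ld1,B1 rp0 wp1
slot 6 (MEM): stall RD_PORT — free A0,Mu0,Ld1,B1 rp0 wp1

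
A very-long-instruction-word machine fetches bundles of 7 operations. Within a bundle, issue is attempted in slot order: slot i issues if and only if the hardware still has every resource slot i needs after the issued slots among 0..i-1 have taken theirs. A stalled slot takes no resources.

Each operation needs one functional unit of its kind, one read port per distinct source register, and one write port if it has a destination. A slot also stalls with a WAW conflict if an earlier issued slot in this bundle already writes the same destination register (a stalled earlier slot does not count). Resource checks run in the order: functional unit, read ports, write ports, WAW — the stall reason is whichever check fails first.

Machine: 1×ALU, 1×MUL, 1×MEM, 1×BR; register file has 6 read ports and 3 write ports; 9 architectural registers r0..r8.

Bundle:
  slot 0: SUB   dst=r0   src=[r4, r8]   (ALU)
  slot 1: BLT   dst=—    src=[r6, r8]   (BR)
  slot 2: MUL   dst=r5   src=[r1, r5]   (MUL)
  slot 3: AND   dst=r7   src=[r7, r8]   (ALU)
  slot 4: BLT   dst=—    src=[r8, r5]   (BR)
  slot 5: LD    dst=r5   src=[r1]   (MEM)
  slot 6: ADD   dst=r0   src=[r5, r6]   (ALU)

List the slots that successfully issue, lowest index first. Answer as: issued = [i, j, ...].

slot 0 (ALU): ISSUE — free A0,Mu1,Ld1,B1 rp4 wp2
slot 1 (BR): ISSUE — free A0,Mu1,Ld1,B0 rp2 wp2
slot 2 (MUL): ISSUE — free A0,Mu0,Ld1,B0 rp0 wp1
slot 3 (ALU): stall FU — free A0,Mu0,Ld1,B0 rp0 wp1
slot 4 (BR): stall FU — free A0,Mu0,Ld1,B0 rp0 wp1
slot 5 (MEM): stall RD_PORT — free A0,Mu0,Ld1,B0 rp0 wp1
slot 6 (ALU): stall FU — free A0,Mu0,Ld1,B0 rp0 wp1

issued = [0, 1, 2]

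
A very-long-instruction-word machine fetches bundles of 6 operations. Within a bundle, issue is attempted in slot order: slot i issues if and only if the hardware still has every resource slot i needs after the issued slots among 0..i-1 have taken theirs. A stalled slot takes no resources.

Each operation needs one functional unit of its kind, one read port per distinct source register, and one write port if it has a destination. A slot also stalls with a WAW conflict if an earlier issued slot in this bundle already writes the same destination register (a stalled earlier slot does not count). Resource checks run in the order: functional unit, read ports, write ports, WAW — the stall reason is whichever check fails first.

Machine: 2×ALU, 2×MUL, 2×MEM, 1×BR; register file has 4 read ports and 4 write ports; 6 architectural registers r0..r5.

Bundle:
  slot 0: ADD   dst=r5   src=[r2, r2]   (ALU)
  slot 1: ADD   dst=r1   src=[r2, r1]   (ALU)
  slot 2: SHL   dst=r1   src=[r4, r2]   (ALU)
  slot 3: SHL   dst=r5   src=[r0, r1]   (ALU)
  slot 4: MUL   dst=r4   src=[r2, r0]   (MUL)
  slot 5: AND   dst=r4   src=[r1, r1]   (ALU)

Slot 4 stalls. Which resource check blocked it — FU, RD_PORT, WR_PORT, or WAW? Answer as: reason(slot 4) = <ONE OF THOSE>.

reason(slot 4) = RD_PORT

#0 ALU src=r2,r2 dispatched  <A:1 Mu:2 Ld:2 B:1 rd:3 wr:3>
#1 ALU src=r2,r1 dispatched  <A:0 Mu:2 Ld:2 B:1 rd:1 wr:2>
#2 ALU src=r4,r2 held:FU  <A:0 Mu:2 Ld:2 B:1 rd:1 wr:2>
#3 ALU src=r0,r1 held:FU  <A:0 Mu:2 Ld:2 B:1 rd:1 wr:2>
#4 MUL src=r2,r0 held:RD_PORT  <A:0 Mu:2 Ld:2 B:1 rd:1 wr:2>
#5 ALU src=r1,r1 held:FU  <A:0 Mu:2 Ld:2 B:1 rd:1 wr:2>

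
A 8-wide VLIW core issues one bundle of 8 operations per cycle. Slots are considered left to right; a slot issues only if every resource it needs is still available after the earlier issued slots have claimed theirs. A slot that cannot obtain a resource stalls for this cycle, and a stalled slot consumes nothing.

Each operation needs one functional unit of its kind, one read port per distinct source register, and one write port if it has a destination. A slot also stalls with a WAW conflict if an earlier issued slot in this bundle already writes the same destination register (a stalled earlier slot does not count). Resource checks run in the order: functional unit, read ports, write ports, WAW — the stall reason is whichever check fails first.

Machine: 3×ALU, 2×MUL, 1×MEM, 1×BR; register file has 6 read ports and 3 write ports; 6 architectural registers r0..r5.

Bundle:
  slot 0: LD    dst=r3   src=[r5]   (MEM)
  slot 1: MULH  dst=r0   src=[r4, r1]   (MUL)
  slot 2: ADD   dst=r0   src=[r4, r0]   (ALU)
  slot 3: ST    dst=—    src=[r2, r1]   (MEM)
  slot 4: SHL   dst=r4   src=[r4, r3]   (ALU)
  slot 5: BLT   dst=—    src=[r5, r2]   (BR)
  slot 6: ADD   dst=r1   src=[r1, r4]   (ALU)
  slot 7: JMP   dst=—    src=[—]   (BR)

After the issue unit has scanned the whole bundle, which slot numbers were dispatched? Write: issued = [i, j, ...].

slot 0 (MEM): ISSUE — free A3,Mu2,Ld0,B1 rp5 wp2
slot 1 (MUL): ISSUE — free A3,Mu1,Ld0,B1 rp3 wp1
slot 2 (ALU): stall WAW — free A3,Mu1,Ld0,B1 rp3 wp1
slot 3 (MEM): stall FU — free A3,Mu1,Ld0,B1 rp3 wp1
slot 4 (ALU): ISSUE — free A2,Mu1,Ld0,B1 rp1 wp0
slot 5 (BR): stall RD_PORT — free A2,Mu1,Ld0,B1 rp1 wp0
slot 6 (ALU): stall RD_PORT — free A2,Mu1,Ld0,B1 rp1 wp0
slot 7 (BR): ISSUE — free A2,Mu1,Ld0,B0 rp1 wp0

issued = [0, 1, 4, 7]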